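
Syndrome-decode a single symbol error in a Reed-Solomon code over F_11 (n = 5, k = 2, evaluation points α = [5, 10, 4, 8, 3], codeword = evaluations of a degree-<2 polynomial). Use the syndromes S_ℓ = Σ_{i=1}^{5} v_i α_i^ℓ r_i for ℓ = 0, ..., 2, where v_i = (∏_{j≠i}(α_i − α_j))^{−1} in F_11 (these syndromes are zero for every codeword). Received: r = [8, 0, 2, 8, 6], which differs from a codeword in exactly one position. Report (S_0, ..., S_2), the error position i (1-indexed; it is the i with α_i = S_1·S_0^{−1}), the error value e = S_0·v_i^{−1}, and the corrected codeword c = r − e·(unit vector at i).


S = (4, 9, 1), error at position 1, error magnitude e = 10, c = [9, 0, 2, 8, 6].

Step 1: column multipliers v_i = (∏_{j≠i}(α_i − α_j))^{−1} mod 11.
  i = 1 (α = 5): (5−10)(5−4)(5−8)(5−3) = (−5)·1·(−3)·2 = 30 ≡ 8, so v_1 = 8^{−1} = 7 (mod 11).
  i = 2 (α = 10): (10−5)(10−4)(10−8)(10−3) = 5·6·2·7 = 420 ≡ 2, so v_2 = 2^{−1} = 6 (mod 11).
  i = 3 (α = 4): (4−5)(4−10)(4−8)(4−3) = (−1)·(−6)·(−4)·1 = −24 ≡ 9, so v_3 = 9^{−1} = 5 (mod 11).
  i = 4 (α = 8): (8−5)(8−10)(8−4)(8−3) = 3·(−2)·4·5 = −120 ≡ 1, so v_4 = 1^{−1} = 1 (mod 11).
  i = 5 (α = 3): (3−5)(3−10)(3−4)(3−8) = (−2)·(−7)·(−1)·(−5) = 70 ≡ 4, so v_5 = 4^{−1} = 3 (mod 11).
  v = [7, 6, 5, 1, 3].
Step 2: syndromes of r = [8, 0, 2, 8, 6] (all sums mod 11).
  S_0 = Σ v_i r_i = 7·8 + 6·0 + 5·2 + 1·8 + 3·6 = 92 ≡ 4.
  S_1 = Σ v_i α_i r_i = 7·5·8 + 6·10·0 + 5·4·2 + 1·8·8 + 3·3·6 = 438 ≡ 9.
  α_i^2 mod 11 = [3, 1, 5, 9, 9].
  S_2 = Σ v_i α_i^2 r_i = 7·3·8 + 6·1·0 + 5·5·2 + 1·9·8 + 3·9·6 = 452 ≡ 1.
  S = (4, 9, 1) ≠ 0, so r is not a codeword (an error is present).
Step 3: locate the error. For a single error e at position i, S_ℓ = v_i·e·α_i^ℓ, so α_err = S_1/S_0.
  S_0^{−1} = 4^{−1} = 3 (mod 11), so α_err = 9·3 = 27 ≡ 5 = α_1. Error position i = 1.
  Consistency check: S_2/S_1 = 1·5 = 5 ≡ 5 = α_err ✓ (single-error assumption holds).
Step 4: error magnitude e = S_0/v_1 = S_0·∏_{j≠1}(α_1 − α_j) = 4·8 = 32 ≡ 10 (mod 11).
Step 5: correct position 1: c_1 = r_1 − e = 8 − 10 ≡ 9 (mod 11). Hence c = [9, 0, 2, 8, 6].
  Check: interpolating c through the α_i gives m(x) = 7 + 7·x (degree < 2) with m(α_i) = c_i for every i, so c is indeed a codeword.


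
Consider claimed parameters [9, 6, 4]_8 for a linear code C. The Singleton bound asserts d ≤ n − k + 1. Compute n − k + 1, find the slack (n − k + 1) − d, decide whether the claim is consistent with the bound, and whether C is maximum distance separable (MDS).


Singleton RHS = n − k + 1 = 4, slack = 0, bound satisfied, MDS.

Singleton bound: d ≤ n − k + 1.
Here n = 9, k = 6, so n − k + 1 = 4.
Given d = 4, check d ≤ 4: YES.
Slack = (n − k + 1) − d = 0.
The code is MDS (slack = 0).
Description: the claimed parameters are [9, 6, 4]_8; such a code would be MDS (meets Singleton bound).


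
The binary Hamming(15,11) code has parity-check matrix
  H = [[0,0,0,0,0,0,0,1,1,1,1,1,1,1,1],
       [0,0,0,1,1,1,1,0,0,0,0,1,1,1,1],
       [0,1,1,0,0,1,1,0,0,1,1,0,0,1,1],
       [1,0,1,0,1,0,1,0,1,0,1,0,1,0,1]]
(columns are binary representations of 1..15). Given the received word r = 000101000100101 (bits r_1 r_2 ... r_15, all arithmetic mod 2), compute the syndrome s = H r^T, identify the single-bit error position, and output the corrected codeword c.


s = (1, 0, 1, 0)^T, error position = 10, corrected codeword c = 000101000000101

Compute s = H r^T mod 2 one row at a time:
  s_1 = 0 + 0 + 1 + 0 + 0 + 1 + 0 + 1 = 3 ≡ 1 (mod 2).
  s_2 = 1 + 0 + 1 + 0 + 0 + 1 + 0 + 1 = 4 ≡ 0 (mod 2).
  s_3 = 0 + 0 + 1 + 0 + 1 + 0 + 0 + 1 = 3 ≡ 1 (mod 2).
  s_4 = 0 + 0 + 0 + 0 + 0 + 0 + 1 + 1 = 2 ≡ 0 (mod 2).
s = (1, 0, 1, 0)^T — this equals column 10 of H (binary 1010), so error is at position 10.
Correct: flip bit 10 of r = 000101000100101 to get c = 000101000000101.


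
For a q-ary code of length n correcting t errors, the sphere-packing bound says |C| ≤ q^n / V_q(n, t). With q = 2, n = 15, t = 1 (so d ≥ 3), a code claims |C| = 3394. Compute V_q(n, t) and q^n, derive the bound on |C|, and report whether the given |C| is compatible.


V_q(n, t) = 16, q^n = 32768, Hamming bound = 2048, |C| = 3394 > bound (violated).

Step 1: Compute V_q(n, t) = Σ_{j=0}^1 C(n, j) (q−1)^j.
  j = 0: C(15,0)·(1)^0 = 1·1 = 1.
  j = 1: C(15,1)·(1)^1 = 15·1 = 15.
  V_q(n, t) = 1 + 15 = 16.
Step 2: q^n = 2^15 = 32768.
Step 3: Hamming bound ⌊q^n / V_q(n,t)⌋ = ⌊32768/16⌋ = 2048.
Step 4: Compare |C| = 3394 to 2048: violated.
The claimed |C| lies above the Hamming bound, so no 2-ary code of length 15 with d ≥ 3 can have 3394 codewords.


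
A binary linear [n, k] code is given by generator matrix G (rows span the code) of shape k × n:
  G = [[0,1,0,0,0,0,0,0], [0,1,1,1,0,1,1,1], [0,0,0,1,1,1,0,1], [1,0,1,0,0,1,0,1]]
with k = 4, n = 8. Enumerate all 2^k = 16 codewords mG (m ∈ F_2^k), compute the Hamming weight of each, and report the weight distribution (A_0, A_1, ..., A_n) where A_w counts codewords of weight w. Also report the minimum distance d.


Weight distribution: A_0 = 1, A_1 = 1, A_3 = 2, A_4 = 5, A_5 = 5, A_6 = 2. Minimum distance d = 1.

Enumerate all 2^4 = 16 messages m ∈ F_2^4.
For each, compute codeword c = mG in F_2^8, then tally its weight.
  m = 0000 → c = 00000000, weight = 0.
  m = 1000 → c = 01000000, weight = 1.
  m = 0100 → c = 01110111, weight = 6.
  m = 1100 → c = 00110111, weight = 5.
  m = 0010 → c = 00011101, weight = 4.
  m = 1010 → c = 01011101, weight = 5.
  m = 0110 → c = 01101010, weight = 4.
  m = 1110 → c = 00101010, weight = 3.
  m = 0001 → c = 10100101, weight = 4.
  m = 1001 → c = 11100101, weight = 5.
  m = 0101 → c = 11010010, weight = 4.
  m = 1101 → c = 10010010, weight = 3.
  m = 0011 → c = 10111000, weight = 4.
  m = 1011 → c = 11111000, weight = 5.
  m = 0111 → c = 11001111, weight = 6.
  m = 1111 → c = 10001111, weight = 5.
Tally weights:
  weight 0: 1 codewords.
  weight 1: 1 codewords.
  weight 3: 2 codewords.
  weight 4: 5 codewords.
  weight 5: 5 codewords.
  weight 6: 2 codewords.
Minimum distance d = smallest w > 0 with A_w > 0 = 1.
Sanity: Σ A_w = 16 = 2^4 = 16 ✓.


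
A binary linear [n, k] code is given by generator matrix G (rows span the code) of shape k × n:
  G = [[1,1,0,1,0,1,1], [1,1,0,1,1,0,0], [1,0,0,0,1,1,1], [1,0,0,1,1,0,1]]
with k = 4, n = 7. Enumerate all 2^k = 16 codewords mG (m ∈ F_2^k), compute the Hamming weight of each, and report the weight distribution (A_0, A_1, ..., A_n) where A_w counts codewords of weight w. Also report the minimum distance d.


Weight distribution: A_0 = 1, A_1 = 1, A_2 = 2, A_3 = 6, A_4 = 5, A_5 = 1. Minimum distance d = 1.

Enumerate all 2^4 = 16 messages m ∈ F_2^4.
For each, compute codeword c = mG in F_2^7, then tally its weight.
  m = 0000 → c = 0000000, weight = 0.
  m = 1000 → c = 1101011, weight = 5.
  m = 0100 → c = 1101100, weight = 4.
  m = 1100 → c = 0000111, weight = 3.
  m = 0010 → c = 1000111, weight = 4.
  m = 1010 → c = 0101100, weight = 3.
  m = 0110 → c = 0101011, weight = 4.
  m = 1110 → c = 1000000, weight = 1.
  m = 0001 → c = 1001101, weight = 4.
  m = 1001 → c = 0100110, weight = 3.
  m = 0101 → c = 0100001, weight = 2.
  m = 1101 → c = 1001010, weight = 3.
  m = 0011 → c = 0001010, weight = 2.
  m = 1011 → c = 1100001, weight = 3.
  m = 0111 → c = 1100110, weight = 4.
  m = 1111 → c = 0001101, weight = 3.
Tally weights:
  weight 0: 1 codewords.
  weight 1: 1 codewords.
  weight 2: 2 codewords.
  weight 3: 6 codewords.
  weight 4: 5 codewords.
  weight 5: 1 codewords.
Minimum distance d = smallest w > 0 with A_w > 0 = 1.
Sanity: Σ A_w = 16 = 2^4 = 16 ✓.


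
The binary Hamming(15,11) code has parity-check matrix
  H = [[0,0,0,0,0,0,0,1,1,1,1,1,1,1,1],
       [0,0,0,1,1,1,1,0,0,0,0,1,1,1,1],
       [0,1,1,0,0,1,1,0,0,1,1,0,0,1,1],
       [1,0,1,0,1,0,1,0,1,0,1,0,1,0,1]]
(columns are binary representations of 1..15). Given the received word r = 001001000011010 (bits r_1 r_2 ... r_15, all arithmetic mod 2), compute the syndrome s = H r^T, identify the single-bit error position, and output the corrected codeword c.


s = (1, 1, 0, 0)^T, error position = 12, corrected codeword c = 001001000010010

Compute s = H r^T mod 2 one row at a time:
  s_1 = 0 + 0 + 0 + 1 + 1 + 0 + 1 + 0 = 3 ≡ 1 (mod 2).
  s_2 = 0 + 0 + 1 + 0 + 1 + 0 + 1 + 0 = 3 ≡ 1 (mod 2).
  s_3 = 0 + 1 + 1 + 0 + 0 + 1 + 1 + 0 = 4 ≡ 0 (mod 2).
  s_4 = 0 + 1 + 0 + 0 + 0 + 1 + 0 + 0 = 2 ≡ 0 (mod 2).
s = (1, 1, 0, 0)^T — this equals column 12 of H (binary 1100), so error is at position 12.
Correct: flip bit 12 of r = 001001000011010 to get c = 001001000010010.


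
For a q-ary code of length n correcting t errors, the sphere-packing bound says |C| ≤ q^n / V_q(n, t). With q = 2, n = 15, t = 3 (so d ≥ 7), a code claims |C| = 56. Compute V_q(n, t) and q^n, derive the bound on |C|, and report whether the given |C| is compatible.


V_q(n, t) = 576, q^n = 32768, Hamming bound = 56, |C| = 56 ≤ bound (satisfied).

Step 1: Compute V_q(n, t) = Σ_{j=0}^3 C(n, j) (q−1)^j.
  j = 0: C(15,0)·(1)^0 = 1·1 = 1.
  j = 1: C(15,1)·(1)^1 = 15·1 = 15.
  j = 2: C(15,2)·(1)^2 = 105·1 = 105.
  j = 3: C(15,3)·(1)^3 = 455·1 = 455.
  V_q(n, t) = 1 + 15 + 105 + 455 = 576.
Step 2: q^n = 2^15 = 32768.
Step 3: Hamming bound ⌊q^n / V_q(n,t)⌋ = ⌊32768/576⌋ = 56.
Step 4: Compare |C| = 56 to 56: satisfied.
The claimed |C| lies at the Hamming bound (tight).


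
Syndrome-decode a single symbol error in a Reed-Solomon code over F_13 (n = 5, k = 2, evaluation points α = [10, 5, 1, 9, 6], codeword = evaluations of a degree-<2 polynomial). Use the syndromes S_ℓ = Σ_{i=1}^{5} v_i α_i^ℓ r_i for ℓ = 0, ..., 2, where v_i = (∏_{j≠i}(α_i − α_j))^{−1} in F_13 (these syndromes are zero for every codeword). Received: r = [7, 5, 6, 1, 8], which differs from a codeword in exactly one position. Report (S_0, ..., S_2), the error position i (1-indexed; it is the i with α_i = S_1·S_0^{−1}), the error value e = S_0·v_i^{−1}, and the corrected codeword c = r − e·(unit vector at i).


S = (11, 8, 7), error at position 4, error magnitude e = 10, c = [7, 5, 6, 4, 8].

Step 1: column multipliers v_i = (∏_{j≠i}(α_i − α_j))^{−1} mod 13.
  i = 1 (α = 10): (10−5)(10−1)(10−9)(10−6) = 5·9·1·4 = 180 ≡ 11, so v_1 = 11^{−1} = 6 (mod 13).
  i = 2 (α = 5): (5−10)(5−1)(5−9)(5−6) = (−5)·4·(−4)·(−1) = −80 ≡ 11, so v_2 = 11^{−1} = 6 (mod 13).
  i = 3 (α = 1): (1−10)(1−5)(1−9)(1−6) = (−9)·(−4)·(−8)·(−5) = 1440 ≡ 10, so v_3 = 10^{−1} = 4 (mod 13).
  i = 4 (α = 9): (9−10)(9−5)(9−1)(9−6) = (−1)·4·8·3 = −96 ≡ 8, so v_4 = 8^{−1} = 5 (mod 13).
  i = 5 (α = 6): (6−10)(6−5)(6−1)(6−9) = (−4)·1·5·(−3) = 60 ≡ 8, so v_5 = 8^{−1} = 5 (mod 13).
  v = [6, 6, 4, 5, 5].
Step 2: syndromes of r = [7, 5, 6, 1, 8] (all sums mod 13).
  S_0 = Σ v_i r_i = 6·7 + 6·5 + 4·6 + 5·1 + 5·8 = 141 ≡ 11.
  S_1 = Σ v_i α_i r_i = 6·10·7 + 6·5·5 + 4·1·6 + 5·9·1 + 5·6·8 = 879 ≡ 8.
  α_i^2 mod 13 = [9, 12, 1, 3, 10].
  S_2 = Σ v_i α_i^2 r_i = 6·9·7 + 6·12·5 + 4·1·6 + 5·3·1 + 5·10·8 = 1177 ≡ 7.
  S = (11, 8, 7) ≠ 0, so r is not a codeword (an error is present).
Step 3: locate the error. For a single error e at position i, S_ℓ = v_i·e·α_i^ℓ, so α_err = S_1/S_0.
  S_0^{−1} = 11^{−1} = 6 (mod 13), so α_err = 8·6 = 48 ≡ 9 = α_4. Error position i = 4.
  Consistency check: S_2/S_1 = 7·5 = 35 ≡ 9 = α_err ✓ (single-error assumption holds).
Step 4: error magnitude e = S_0/v_4 = S_0·∏_{j≠4}(α_4 − α_j) = 11·8 = 88 ≡ 10 (mod 13).
Step 5: correct position 4: c_4 = r_4 − e = 1 − 10 ≡ 4 (mod 13). Hence c = [7, 5, 6, 4, 8].
  Check: interpolating c through the α_i gives m(x) = 3 + 3·x (degree < 2) with m(α_i) = c_i for every i, so c is indeed a codeword.


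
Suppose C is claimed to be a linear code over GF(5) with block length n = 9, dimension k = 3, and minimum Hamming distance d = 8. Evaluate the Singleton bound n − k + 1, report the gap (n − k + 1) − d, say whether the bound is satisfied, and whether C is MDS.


Singleton RHS = n − k + 1 = 7, slack = -1, bound violated (no such code; not MDS).

Singleton bound: d ≤ n − k + 1.
Here n = 9, k = 3, so n − k + 1 = 7.
Given d = 8, check d ≤ 7: NO.
Slack = (n − k + 1) − d = -1.
The slack is negative: d = 8 exceeds n − k + 1 = 7 by 1, so the Singleton bound is violated and no linear [9, 3, 8]_5 code can exist. In particular it is not MDS (MDS requires d = n − k + 1 exactly).
Description: the claimed parameters are [9, 3, 8]_5; such a code would be impossible (violates the Singleton bound).


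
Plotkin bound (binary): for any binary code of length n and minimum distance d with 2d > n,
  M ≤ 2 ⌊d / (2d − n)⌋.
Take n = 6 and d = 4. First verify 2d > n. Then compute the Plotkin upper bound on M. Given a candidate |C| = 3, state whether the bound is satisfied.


Plotkin bound M ≤ 4; given |C| = 3 ≤ bound (satisfied).

Check applicability: 2d = 8, n = 6.
2d − n = 2 > 0, so Plotkin applies.
Compute d/(2d−n) = 4/2 ≈ 2.0000.
⌊d/(2d−n)⌋ = 2.
Plotkin bound: M ≤ 2·2 = 4.
Given |C| = 3, check: satisfied.
This |C| is below the Plotkin bound.


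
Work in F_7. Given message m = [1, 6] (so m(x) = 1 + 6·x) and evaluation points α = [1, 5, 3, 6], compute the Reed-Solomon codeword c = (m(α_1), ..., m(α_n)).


c = [0, 3, 5, 2]

Message polynomial: m(x) = 1 + 6·x (mod 7).
For each evaluation point α_i, compute m(α_i) mod 7:
  α_1 = 1: Horner steps 6 → 0, so m(1) = 0.
  α_2 = 5: Horner steps 6 → 3, so m(5) = 3.
  α_3 = 3: Horner steps 6 → 5, so m(3) = 5.
  α_4 = 6: Horner steps 6 → 2, so m(6) = 2.
Codeword c = [0, 3, 5, 2] ∈ F_7^4.


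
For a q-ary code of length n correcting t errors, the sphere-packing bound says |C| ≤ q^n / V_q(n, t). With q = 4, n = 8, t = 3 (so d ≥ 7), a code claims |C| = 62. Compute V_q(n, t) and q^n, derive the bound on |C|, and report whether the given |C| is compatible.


V_q(n, t) = 1789, q^n = 65536, Hamming bound = 36, |C| = 62 > bound (violated).

Step 1: Compute V_q(n, t) = Σ_{j=0}^3 C(n, j) (q−1)^j.
  j = 0: C(8,0)·(3)^0 = 1·1 = 1.
  j = 1: C(8,1)·(3)^1 = 8·3 = 24.
  j = 2: C(8,2)·(3)^2 = 28·9 = 252.
  j = 3: C(8,3)·(3)^3 = 56·27 = 1512.
  V_q(n, t) = 1 + 24 + 252 + 1512 = 1789.
Step 2: q^n = 4^8 = 65536.
Step 3: Hamming bound ⌊q^n / V_q(n,t)⌋ = ⌊65536/1789⌋ = 36.
Step 4: Compare |C| = 62 to 36: violated.
The claimed |C| lies above the Hamming bound, so no 4-ary code of length 8 with d ≥ 7 can have 62 codewords.


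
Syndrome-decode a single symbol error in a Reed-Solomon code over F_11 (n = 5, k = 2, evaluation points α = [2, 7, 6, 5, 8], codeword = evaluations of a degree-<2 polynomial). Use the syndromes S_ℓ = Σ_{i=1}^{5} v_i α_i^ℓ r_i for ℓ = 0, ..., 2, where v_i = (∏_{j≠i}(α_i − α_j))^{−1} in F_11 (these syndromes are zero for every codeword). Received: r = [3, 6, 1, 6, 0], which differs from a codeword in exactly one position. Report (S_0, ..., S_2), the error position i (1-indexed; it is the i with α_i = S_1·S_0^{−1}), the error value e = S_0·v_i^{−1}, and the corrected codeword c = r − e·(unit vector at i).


S = (8, 7, 2), error at position 4, error magnitude e = 10, c = [3, 6, 1, 7, 0].

Step 1: column multipliers v_i = (∏_{j≠i}(α_i − α_j))^{−1} mod 11.
  i = 1 (α = 2): (2−7)(2−6)(2−5)(2−8) = (−5)·(−4)·(−3)·(−6) = 360 ≡ 8, so v_1 = 8^{−1} = 7 (mod 11).
  i = 2 (α = 7): (7−2)(7−6)(7−5)(7−8) = 5·1·2·(−1) = −10 ≡ 1, so v_2 = 1^{−1} = 1 (mod 11).
  i = 3 (α = 6): (6−2)(6−7)(6−5)(6−8) = 4·(−1)·1·(−2) = 8 ≡ 8, so v_3 = 8^{−1} = 7 (mod 11).
  i = 4 (α = 5): (5−2)(5−7)(5−6)(5−8) = 3·(−2)·(−1)·(−3) = −18 ≡ 4, so v_4 = 4^{−1} = 3 (mod 11).
  i = 5 (α = 8): (8−2)(8−7)(8−6)(8−5) = 6·1·2·3 = 36 ≡ 3, so v_5 = 3^{−1} = 4 (mod 11).
  v = [7, 1, 7, 3, 4].
Step 2: syndromes of r = [3, 6, 1, 6, 0] (all sums mod 11).
  S_0 = Σ v_i r_i = 7·3 + 1·6 + 7·1 + 3·6 + 4·0 = 52 ≡ 8.
  S_1 = Σ v_i α_i r_i = 7·2·3 + 1·7·6 + 7·6·1 + 3·5·6 + 4·8·0 = 216 ≡ 7.
  α_i^2 mod 11 = [4, 5, 3, 3, 9].
  S_2 = Σ v_i α_i^2 r_i = 7·4·3 + 1·5·6 + 7·3·1 + 3·3·6 + 4·9·0 = 189 ≡ 2.
  S = (8, 7, 2) ≠ 0, so r is not a codeword (an error is present).
Step 3: locate the error. For a single error e at position i, S_ℓ = v_i·e·α_i^ℓ, so α_err = S_1/S_0.
  S_0^{−1} = 8^{−1} = 7 (mod 11), so α_err = 7·7 = 49 ≡ 5 = α_4. Error position i = 4.
  Consistency check: S_2/S_1 = 2·8 = 16 ≡ 5 = α_err ✓ (single-error assumption holds).
Step 4: error magnitude e = S_0/v_4 = S_0·∏_{j≠4}(α_4 − α_j) = 8·4 = 32 ≡ 10 (mod 11).
Step 5: correct position 4: c_4 = r_4 − e = 6 − 10 ≡ 7 (mod 11). Hence c = [3, 6, 1, 7, 0].
  Check: interpolating c through the α_i gives m(x) = 4 + 5·x (degree < 2) with m(α_i) = c_i for every i, so c is indeed a codeword.


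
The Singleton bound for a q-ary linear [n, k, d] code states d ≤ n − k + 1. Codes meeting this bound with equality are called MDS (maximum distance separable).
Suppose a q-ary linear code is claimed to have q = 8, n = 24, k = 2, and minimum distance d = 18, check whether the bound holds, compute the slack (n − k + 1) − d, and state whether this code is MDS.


Singleton RHS = n − k + 1 = 23, slack = 5, bound satisfied, not MDS.

Singleton bound: d ≤ n − k + 1.
Here n = 24, k = 2, so n − k + 1 = 23.
Given d = 18, check d ≤ 23: YES.
Slack = (n − k + 1) − d = 5.
The code is NOT MDS (slack = 5 > 0).
Description: the claimed parameters are [24, 2, 18]_8; such a code would be non-MDS.


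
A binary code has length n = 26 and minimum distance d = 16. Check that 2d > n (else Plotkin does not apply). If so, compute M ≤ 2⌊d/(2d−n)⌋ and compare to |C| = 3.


Plotkin bound M ≤ 4; given |C| = 3 ≤ bound (satisfied).

Check applicability: 2d = 32, n = 26.
2d − n = 6 > 0, so Plotkin applies.
Compute d/(2d−n) = 16/6 ≈ 2.6667.
⌊d/(2d−n)⌋ = 2.
Plotkin bound: M ≤ 2·2 = 4.
Given |C| = 3, check: satisfied.
This |C| is below the Plotkin bound.


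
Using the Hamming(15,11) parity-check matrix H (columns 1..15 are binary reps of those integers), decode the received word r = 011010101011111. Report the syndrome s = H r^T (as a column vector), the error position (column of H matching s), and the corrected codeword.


s = (0, 0, 0, 1)^T, error position = 1, corrected codeword c = 111010101011111

Compute s = H r^T mod 2 one row at a time:
  s_1 = 0 + 1 + 0 + 1 + 1 + 1 + 1 + 1 = 6 ≡ 0 (mod 2).
  s_2 = 0 + 1 + 0 + 1 + 1 + 1 + 1 + 1 = 6 ≡ 0 (mod 2).
  s_3 = 1 + 1 + 0 + 1 + 0 + 1 + 1 + 1 = 6 ≡ 0 (mod 2).
  s_4 = 0 + 1 + 1 + 1 + 1 + 1 + 1 + 1 = 7 ≡ 1 (mod 2).
s = (0, 0, 0, 1)^T — this equals column 1 of H (binary 0001), so error is at position 1.
Correct: flip bit 1 of r = 011010101011111 to get c = 111010101011111.


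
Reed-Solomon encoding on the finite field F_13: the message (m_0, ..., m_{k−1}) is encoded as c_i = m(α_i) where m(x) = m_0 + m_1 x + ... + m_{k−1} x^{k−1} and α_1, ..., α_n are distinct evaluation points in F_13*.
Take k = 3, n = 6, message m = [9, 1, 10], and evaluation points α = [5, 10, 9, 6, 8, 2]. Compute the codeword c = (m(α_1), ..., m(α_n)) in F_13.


c = [4, 5, 9, 11, 7, 12]

Message polynomial: m(x) = 9 + 1·x + 10·x^2 (mod 13).
For each evaluation point α_i, compute m(α_i) mod 13:
  α_1 = 5: Horner steps 10 → 12 → 4, so m(5) = 4.
  α_2 = 10: Horner steps 10 → 10 → 5, so m(10) = 5.
  α_3 = 9: Horner steps 10 → 0 → 9, so m(9) = 9.
  α_4 = 6: Horner steps 10 → 9 → 11, so m(6) = 11.
  α_5 = 8: Horner steps 10 → 3 → 7, so m(8) = 7.
  α_6 = 2: Horner steps 10 → 8 → 12, so m(2) = 12.
Codeword c = [4, 5, 9, 11, 7, 12] ∈ F_13^6.


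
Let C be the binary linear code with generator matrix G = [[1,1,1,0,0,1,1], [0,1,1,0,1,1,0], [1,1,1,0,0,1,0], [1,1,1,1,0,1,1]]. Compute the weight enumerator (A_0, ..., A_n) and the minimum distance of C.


Weight distribution: A_0 = 1, A_1 = 2, A_2 = 2, A_3 = 2, A_4 = 3, A_5 = 4, A_6 = 2. Minimum distance d = 1.

Enumerate all 2^4 = 16 messages m ∈ F_2^4.
For each, compute codeword c = mG in F_2^7, then tally its weight.
  m = 0000 → c = 0000000, weight = 0.
  m = 1000 → c = 1110011, weight = 5.
  m = 0100 → c = 0110110, weight = 4.
  m = 1100 → c = 1000101, weight = 3.
  m = 0010 → c = 1110010, weight = 4.
  m = 1010 → c = 0000001, weight = 1.
  m = 0110 → c = 1000100, weight = 2.
  m = 1110 → c = 0110111, weight = 5.
  m = 0001 → c = 1111011, weight = 6.
  m = 1001 → c = 0001000, weight = 1.
  m = 0101 → c = 1001101, weight = 4.
  m = 1101 → c = 0111110, weight = 5.
  m = 0011 → c = 0001001, weight = 2.
  m = 1011 → c = 1111010, weight = 5.
  m = 0111 → c = 0111111, weight = 6.
  m = 1111 → c = 1001100, weight = 3.
Tally weights:
  weight 0: 1 codewords.
  weight 1: 2 codewords.
  weight 2: 2 codewords.
  weight 3: 2 codewords.
  weight 4: 3 codewords.
  weight 5: 4 codewords.
  weight 6: 2 codewords.
Minimum distance d = smallest w > 0 with A_w > 0 = 1.
Sanity: Σ A_w = 16 = 2^4 = 16 ✓.


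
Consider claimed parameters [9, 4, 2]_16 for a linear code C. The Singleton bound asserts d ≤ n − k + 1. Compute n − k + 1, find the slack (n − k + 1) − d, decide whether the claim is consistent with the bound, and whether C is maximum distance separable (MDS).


Singleton RHS = n − k + 1 = 6, slack = 4, bound satisfied, not MDS.

Singleton bound: d ≤ n − k + 1.
Here n = 9, k = 4, so n − k + 1 = 6.
Given d = 2, check d ≤ 6: YES.
Slack = (n − k + 1) − d = 4.
The code is NOT MDS (slack = 4 > 0).
Description: the claimed parameters are [9, 4, 2]_16; such a code would be non-MDS.


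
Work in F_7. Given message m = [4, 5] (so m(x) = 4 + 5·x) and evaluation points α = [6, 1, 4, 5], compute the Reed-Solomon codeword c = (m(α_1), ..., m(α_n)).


c = [6, 2, 3, 1]

Message polynomial: m(x) = 4 + 5·x (mod 7).
For each evaluation point α_i, compute m(α_i) mod 7:
  α_1 = 6: Horner steps 5 → 6, so m(6) = 6.
  α_2 = 1: Horner steps 5 → 2, so m(1) = 2.
  α_3 = 4: Horner steps 5 → 3, so m(4) = 3.
  α_4 = 5: Horner steps 5 → 1, so m(5) = 1.
Codeword c = [6, 2, 3, 1] ∈ F_7^4.


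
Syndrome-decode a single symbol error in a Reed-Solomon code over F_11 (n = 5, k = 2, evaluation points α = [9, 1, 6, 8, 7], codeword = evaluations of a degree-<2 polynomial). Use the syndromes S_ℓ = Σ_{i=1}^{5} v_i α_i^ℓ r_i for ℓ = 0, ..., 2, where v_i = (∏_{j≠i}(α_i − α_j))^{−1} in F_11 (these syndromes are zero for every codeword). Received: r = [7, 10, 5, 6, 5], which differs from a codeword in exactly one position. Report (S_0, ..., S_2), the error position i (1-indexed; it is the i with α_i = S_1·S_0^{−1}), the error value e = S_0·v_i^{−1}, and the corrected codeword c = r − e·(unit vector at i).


S = (4, 2, 1), error at position 3, error magnitude e = 1, c = [7, 10, 4, 6, 5].

Step 1: column multipliers v_i = (∏_{j≠i}(α_i − α_j))^{−1} mod 11.
  i = 1 (α = 9): (9−1)(9−6)(9−8)(9−7) = 8·3·1·2 = 48 ≡ 4, so v_1 = 4^{−1} = 3 (mod 11).
  i = 2 (α = 1): (1−9)(1−6)(1−8)(1−7) = (−8)·(−5)·(−7)·(−6) = 1680 ≡ 8, so v_2 = 8^{−1} = 7 (mod 11).
  i = 3 (α = 6): (6−9)(6−1)(6−8)(6−7) = (−3)·5·(−2)·(−1) = −30 ≡ 3, so v_3 = 3^{−1} = 4 (mod 11).
  i = 4 (α = 8): (8−9)(8−1)(8−6)(8−7) = (−1)·7·2·1 = −14 ≡ 8, so v_4 = 8^{−1} = 7 (mod 11).
  i = 5 (α = 7): (7−9)(7−1)(7−6)(7−8) = (−2)·6·1·(−1) = 12 ≡ 1, so v_5 = 1^{−1} = 1 (mod 11).
  v = [3, 7, 4, 7, 1].
Step 2: syndromes of r = [7, 10, 5, 6, 5] (all sums mod 11).
  S_0 = Σ v_i r_i = 3·7 + 7·10 + 4·5 + 7·6 + 1·5 = 158 ≡ 4.
  S_1 = Σ v_i α_i r_i = 3·9·7 + 7·1·10 + 4·6·5 + 7·8·6 + 1·7·5 = 750 ≡ 2.
  α_i^2 mod 11 = [4, 1, 3, 9, 5].
  S_2 = Σ v_i α_i^2 r_i = 3·4·7 + 7·1·10 + 4·3·5 + 7·9·6 + 1·5·5 = 617 ≡ 1.
  S = (4, 2, 1) ≠ 0, so r is not a codeword (an error is present).
Step 3: locate the error. For a single error e at position i, S_ℓ = v_i·e·α_i^ℓ, so α_err = S_1/S_0.
  S_0^{−1} = 4^{−1} = 3 (mod 11), so α_err = 2·3 = 6 ≡ 6 = α_3. Error position i = 3.
  Consistency check: S_2/S_1 = 1·6 = 6 ≡ 6 = α_err ✓ (single-error assumption holds).
Step 4: error magnitude e = S_0/v_3 = S_0·∏_{j≠3}(α_3 − α_j) = 4·3 = 12 ≡ 1 (mod 11).
Step 5: correct position 3: c_3 = r_3 − e = 5 − 1 ≡ 4 (mod 11). Hence c = [7, 10, 4, 6, 5].
  Check: interpolating c through the α_i gives m(x) = 9 + 1·x (degree < 2) with m(α_i) = c_i for every i, so c is indeed a codeword.


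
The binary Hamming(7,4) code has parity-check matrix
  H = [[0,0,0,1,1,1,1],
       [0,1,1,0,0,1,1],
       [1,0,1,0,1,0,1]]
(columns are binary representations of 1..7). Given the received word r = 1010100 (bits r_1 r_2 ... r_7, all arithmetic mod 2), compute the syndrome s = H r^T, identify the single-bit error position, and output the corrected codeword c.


s = (1, 1, 1)^T, error position = 7, corrected codeword c = 1010101

Compute s = H r^T mod 2 one row at a time:
  s_1 = 0 + 1 + 0 + 0 = 1 ≡ 1 (mod 2).
  s_2 = 0 + 1 + 0 + 0 = 1 ≡ 1 (mod 2).
  s_3 = 1 + 1 + 1 + 0 = 3 ≡ 1 (mod 2).
s = (1, 1, 1)^T — this equals column 7 of H (binary 111), so error is at position 7.
Correct: flip bit 7 of r = 1010100 to get c = 1010101.


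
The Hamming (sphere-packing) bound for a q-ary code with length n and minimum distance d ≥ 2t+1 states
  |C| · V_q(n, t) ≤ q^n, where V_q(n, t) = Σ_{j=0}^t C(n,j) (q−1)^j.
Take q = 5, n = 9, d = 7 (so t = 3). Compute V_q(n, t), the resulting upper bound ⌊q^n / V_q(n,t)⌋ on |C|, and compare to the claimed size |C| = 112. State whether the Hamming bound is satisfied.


V_q(n, t) = 5989, q^n = 1953125, Hamming bound = 326, |C| = 112 ≤ bound (satisfied).

Step 1: Compute V_q(n, t) = Σ_{j=0}^3 C(n, j) (q−1)^j.
  j = 0: C(9,0)·(4)^0 = 1·1 = 1.
  j = 1: C(9,1)·(4)^1 = 9·4 = 36.
  j = 2: C(9,2)·(4)^2 = 36·16 = 576.
  j = 3: C(9,3)·(4)^3 = 84·64 = 5376.
  V_q(n, t) = 1 + 36 + 576 + 5376 = 5989.
Step 2: q^n = 5^9 = 1953125.
Step 3: Hamming bound ⌊q^n / V_q(n,t)⌋ = ⌊1953125/5989⌋ = 326.
Step 4: Compare |C| = 112 to 326: satisfied.
The claimed |C| lies below the Hamming bound.


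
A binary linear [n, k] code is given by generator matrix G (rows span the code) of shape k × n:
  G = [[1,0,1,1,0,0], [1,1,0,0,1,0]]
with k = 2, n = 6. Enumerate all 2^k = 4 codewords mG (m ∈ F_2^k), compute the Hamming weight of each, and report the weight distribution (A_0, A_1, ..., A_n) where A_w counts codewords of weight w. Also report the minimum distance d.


Weight distribution: A_0 = 1, A_3 = 2, A_4 = 1. Minimum distance d = 3.

Enumerate all 2^2 = 4 messages m ∈ F_2^2.
For each, compute codeword c = mG in F_2^6, then tally its weight.
  m = 00 → c = 000000, weight = 0.
  m = 10 → c = 101100, weight = 3.
  m = 01 → c = 110010, weight = 3.
  m = 11 → c = 011110, weight = 4.
Tally weights:
  weight 0: 1 codewords.
  weight 3: 2 codewords.
  weight 4: 1 codewords.
Minimum distance d = smallest w > 0 with A_w > 0 = 3.
Sanity: Σ A_w = 4 = 2^2 = 4 ✓.


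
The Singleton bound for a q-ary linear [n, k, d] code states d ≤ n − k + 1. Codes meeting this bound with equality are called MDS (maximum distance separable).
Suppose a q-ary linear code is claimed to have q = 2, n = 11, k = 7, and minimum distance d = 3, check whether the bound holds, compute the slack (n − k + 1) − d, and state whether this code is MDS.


Singleton RHS = n − k + 1 = 5, slack = 2, bound satisfied, not MDS.

Singleton bound: d ≤ n − k + 1.
Here n = 11, k = 7, so n − k + 1 = 5.
Given d = 3, check d ≤ 5: YES.
Slack = (n − k + 1) − d = 2.
The code is NOT MDS (slack = 2 > 0).
Description: the claimed parameters are [11, 7, 3]_2; such a code would be non-MDS.


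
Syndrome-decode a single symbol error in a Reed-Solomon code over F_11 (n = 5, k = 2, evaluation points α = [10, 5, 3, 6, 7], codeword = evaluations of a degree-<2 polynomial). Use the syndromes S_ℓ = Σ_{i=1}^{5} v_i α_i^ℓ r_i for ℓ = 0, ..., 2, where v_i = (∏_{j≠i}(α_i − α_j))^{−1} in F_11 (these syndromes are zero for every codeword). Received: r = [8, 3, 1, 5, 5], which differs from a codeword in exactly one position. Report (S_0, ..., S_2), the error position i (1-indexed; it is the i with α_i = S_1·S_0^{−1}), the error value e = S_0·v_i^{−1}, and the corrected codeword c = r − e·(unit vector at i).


S = (1, 6, 3), error at position 4, error magnitude e = 1, c = [8, 3, 1, 4, 5].

Step 1: column multipliers v_i = (∏_{j≠i}(α_i − α_j))^{−1} mod 11.
  i = 1 (α = 10): (10−5)(10−3)(10−6)(10−7) = 5·7·4·3 = 420 ≡ 2, so v_1 = 2^{−1} = 6 (mod 11).
  i = 2 (α = 5): (5−10)(5−3)(5−6)(5−7) = (−5)·2·(−1)·(−2) = −20 ≡ 2, so v_2 = 2^{−1} = 6 (mod 11).
  i = 3 (α = 3): (3−10)(3−5)(3−6)(3−7) = (−7)·(−2)·(−3)·(−4) = 168 ≡ 3, so v_3 = 3^{−1} = 4 (mod 11).
  i = 4 (α = 6): (6−10)(6−5)(6−3)(6−7) = (−4)·1·3·(−1) = 12 ≡ 1, so v_4 = 1^{−1} = 1 (mod 11).
  i = 5 (α = 7): (7−10)(7−5)(7−3)(7−6) = (−3)·2·4·1 = −24 ≡ 9, so v_5 = 9^{−1} = 5 (mod 11).
  v = [6, 6, 4, 1, 5].
Step 2: syndromes of r = [8, 3, 1, 5, 5] (all sums mod 11).
  S_0 = Σ v_i r_i = 6·8 + 6·3 + 4·1 + 1·5 + 5·5 = 100 ≡ 1.
  S_1 = Σ v_i α_i r_i = 6·10·8 + 6·5·3 + 4·3·1 + 1·6·5 + 5·7·5 = 787 ≡ 6.
  α_i^2 mod 11 = [1, 3, 9, 3, 5].
  S_2 = Σ v_i α_i^2 r_i = 6·1·8 + 6·3·3 + 4·9·1 + 1·3·5 + 5·5·5 = 278 ≡ 3.
  S = (1, 6, 3) ≠ 0, so r is not a codeword (an error is present).
Step 3: locate the error. For a single error e at position i, S_ℓ = v_i·e·α_i^ℓ, so α_err = S_1/S_0.
  S_0^{−1} = 1^{−1} = 1 (mod 11), so α_err = 6·1 = 6 ≡ 6 = α_4. Error position i = 4.
  Consistency check: S_2/S_1 = 3·2 = 6 ≡ 6 = α_err ✓ (single-error assumption holds).
Step 4: error magnitude e = S_0/v_4 = S_0·∏_{j≠4}(α_4 − α_j) = 1·1 = 1 ≡ 1 (mod 11).
Step 5: correct position 4: c_4 = r_4 − e = 5 − 1 ≡ 4 (mod 11). Hence c = [8, 3, 1, 4, 5].
  Check: interpolating c through the α_i gives m(x) = 9 + 1·x (degree < 2) with m(α_i) = c_i for every i, so c is indeed a codeword.


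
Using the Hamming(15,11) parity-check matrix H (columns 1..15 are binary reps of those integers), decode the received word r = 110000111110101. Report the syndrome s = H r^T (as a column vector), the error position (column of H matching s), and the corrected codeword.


s = (0, 1, 1, 0)^T, error position = 6, corrected codeword c = 110001111110101

Compute s = H r^T mod 2 one row at a time:
  s_1 = 1 + 1 + 1 + 1 + 0 + 1 + 0 + 1 = 6 ≡ 0 (mod 2).
  s_2 = 0 + 0 + 0 + 1 + 0 + 1 + 0 + 1 = 3 ≡ 1 (mod 2).
  s_3 = 1 + 0 + 0 + 1 + 1 + 1 + 0 + 1 = 5 ≡ 1 (mod 2).
  s_4 = 1 + 0 + 0 + 1 + 1 + 1 + 1 + 1 = 6 ≡ 0 (mod 2).
s = (0, 1, 1, 0)^T — this equals column 6 of H (binary 0110), so error is at position 6.
Correct: flip bit 6 of r = 110000111110101 to get c = 110001111110101.


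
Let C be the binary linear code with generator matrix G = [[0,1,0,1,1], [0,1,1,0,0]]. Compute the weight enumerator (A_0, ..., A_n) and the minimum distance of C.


Weight distribution: A_0 = 1, A_2 = 1, A_3 = 2. Minimum distance d = 2.

Enumerate all 2^2 = 4 messages m ∈ F_2^2.
For each, compute codeword c = mG in F_2^5, then tally its weight.
  m = 00 → c = 00000, weight = 0.
  m = 10 → c = 01011, weight = 3.
  m = 01 → c = 01100, weight = 2.
  m = 11 → c = 00111, weight = 3.
Tally weights:
  weight 0: 1 codewords.
  weight 2: 1 codewords.
  weight 3: 2 codewords.
Minimum distance d = smallest w > 0 with A_w > 0 = 2.
Sanity: Σ A_w = 4 = 2^2 = 4 ✓.


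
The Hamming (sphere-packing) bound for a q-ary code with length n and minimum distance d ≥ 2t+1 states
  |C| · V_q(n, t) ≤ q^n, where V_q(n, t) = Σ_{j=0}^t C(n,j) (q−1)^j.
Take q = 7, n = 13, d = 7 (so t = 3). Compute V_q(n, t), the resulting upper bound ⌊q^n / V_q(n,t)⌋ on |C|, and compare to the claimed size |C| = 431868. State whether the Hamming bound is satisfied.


V_q(n, t) = 64663, q^n = 96889010407, Hamming bound = 1498368, |C| = 431868 ≤ bound (satisfied).

Step 1: Compute V_q(n, t) = Σ_{j=0}^3 C(n, j) (q−1)^j.
  j = 0: C(13,0)·(6)^0 = 1·1 = 1.
  j = 1: C(13,1)·(6)^1 = 13·6 = 78.
  j = 2: C(13,2)·(6)^2 = 78·36 = 2808.
  j = 3: C(13,3)·(6)^3 = 286·216 = 61776.
  V_q(n, t) = 1 + 78 + 2808 + 61776 = 64663.
Step 2: q^n = 7^13 = 96889010407.
Step 3: Hamming bound ⌊q^n / V_q(n,t)⌋ = ⌊96889010407/64663⌋ = 1498368.
Step 4: Compare |C| = 431868 to 1498368: satisfied.
The claimed |C| lies below the Hamming bound.


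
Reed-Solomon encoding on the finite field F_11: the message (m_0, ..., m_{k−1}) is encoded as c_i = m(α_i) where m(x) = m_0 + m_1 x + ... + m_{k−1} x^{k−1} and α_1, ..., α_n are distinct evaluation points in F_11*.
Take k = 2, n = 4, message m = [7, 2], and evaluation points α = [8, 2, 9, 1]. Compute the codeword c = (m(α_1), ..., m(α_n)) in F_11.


c = [1, 0, 3, 9]

Message polynomial: m(x) = 7 + 2·x (mod 11).
For each evaluation point α_i, compute m(α_i) mod 11:
  α_1 = 8: Horner steps 2 → 1, so m(8) = 1.
  α_2 = 2: Horner steps 2 → 0, so m(2) = 0.
  α_3 = 9: Horner steps 2 → 3, so m(9) = 3.
  α_4 = 1: Horner steps 2 → 9, so m(1) = 9.
Codeword c = [1, 0, 3, 9] ∈ F_11^4.


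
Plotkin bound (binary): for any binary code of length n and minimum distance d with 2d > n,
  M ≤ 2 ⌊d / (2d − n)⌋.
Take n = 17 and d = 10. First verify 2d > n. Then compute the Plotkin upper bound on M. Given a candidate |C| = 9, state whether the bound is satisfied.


Plotkin bound M ≤ 6; given |C| = 9 > bound (violated).

Check applicability: 2d = 20, n = 17.
2d − n = 3 > 0, so Plotkin applies.
Compute d/(2d−n) = 10/3 ≈ 3.3333.
⌊d/(2d−n)⌋ = 3.
Plotkin bound: M ≤ 2·3 = 6.
Given |C| = 9, check: VIOLATED.
This |C| is above the Plotkin bound, so no binary code with n = 17, d = 10 and 9 codewords exists.


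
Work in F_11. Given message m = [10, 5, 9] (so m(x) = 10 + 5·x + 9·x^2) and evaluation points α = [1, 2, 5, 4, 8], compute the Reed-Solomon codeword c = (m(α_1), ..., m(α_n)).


c = [2, 1, 7, 9, 10]

Message polynomial: m(x) = 10 + 5·x + 9·x^2 (mod 11).
For each evaluation point α_i, compute m(α_i) mod 11:
  α_1 = 1: Horner steps 9 → 3 → 2, so m(1) = 2.
  α_2 = 2: Horner steps 9 → 1 → 1, so m(2) = 1.
  α_3 = 5: Horner steps 9 → 6 → 7, so m(5) = 7.
  α_4 = 4: Horner steps 9 → 8 → 9, so m(4) = 9.
  α_5 = 8: Horner steps 9 → 0 → 10, so m(8) = 10.
Codeword c = [2, 1, 7, 9, 10] ∈ F_11^5.


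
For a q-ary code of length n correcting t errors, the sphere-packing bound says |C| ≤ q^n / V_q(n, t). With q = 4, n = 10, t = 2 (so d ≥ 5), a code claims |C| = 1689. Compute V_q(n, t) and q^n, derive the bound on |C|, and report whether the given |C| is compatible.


V_q(n, t) = 436, q^n = 1048576, Hamming bound = 2404, |C| = 1689 ≤ bound (satisfied).

Step 1: Compute V_q(n, t) = Σ_{j=0}^2 C(n, j) (q−1)^j.
  j = 0: C(10,0)·(3)^0 = 1·1 = 1.
  j = 1: C(10,1)·(3)^1 = 10·3 = 30.
  j = 2: C(10,2)·(3)^2 = 45·9 = 405.
  V_q(n, t) = 1 + 30 + 405 = 436.
Step 2: q^n = 4^10 = 1048576.
Step 3: Hamming bound ⌊q^n / V_q(n,t)⌋ = ⌊1048576/436⌋ = 2404.
Step 4: Compare |C| = 1689 to 2404: satisfied.
The claimed |C| lies below the Hamming bound.


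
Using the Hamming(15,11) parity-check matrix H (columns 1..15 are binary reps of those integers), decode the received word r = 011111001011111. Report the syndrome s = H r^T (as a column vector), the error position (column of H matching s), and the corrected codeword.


s = (0, 1, 0, 0)^T, error position = 4, corrected codeword c = 011011001011111

Compute s = H r^T mod 2 one row at a time:
  s_1 = 0 + 1 + 0 + 1 + 1 + 1 + 1 + 1 = 6 ≡ 0 (mod 2).
  s_2 = 1 + 1 + 1 + 0 + 1 + 1 + 1 + 1 = 7 ≡ 1 (mod 2).
  s_3 = 1 + 1 + 1 + 0 + 0 + 1 + 1 + 1 = 6 ≡ 0 (mod 2).
  s_4 = 0 + 1 + 1 + 0 + 1 + 1 + 1 + 1 = 6 ≡ 0 (mod 2).
s = (0, 1, 0, 0)^T — this equals column 4 of H (binary 0100), so error is at position 4.
Correct: flip bit 4 of r = 011111001011111 to get c = 011011001011111.


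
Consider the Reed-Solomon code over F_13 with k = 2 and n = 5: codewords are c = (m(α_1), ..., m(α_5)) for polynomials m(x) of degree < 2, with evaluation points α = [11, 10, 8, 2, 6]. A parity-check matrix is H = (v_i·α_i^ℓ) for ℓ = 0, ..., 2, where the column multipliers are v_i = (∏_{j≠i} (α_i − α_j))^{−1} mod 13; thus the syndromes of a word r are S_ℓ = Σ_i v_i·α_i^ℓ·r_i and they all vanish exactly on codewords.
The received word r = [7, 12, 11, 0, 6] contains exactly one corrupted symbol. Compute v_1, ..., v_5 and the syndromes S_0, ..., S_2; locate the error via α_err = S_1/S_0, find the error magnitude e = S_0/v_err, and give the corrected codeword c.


S = (4, 6, 9), error at position 3, error magnitude e = 2, c = [7, 12, 9, 0, 6].

Step 1: column multipliers v_i = (∏_{j≠i}(α_i − α_j))^{−1} mod 13.
  i = 1 (α = 11): (11−10)(11−8)(11−2)(11−6) = 1·3·9·5 = 135 ≡ 5, so v_1 = 5^{−1} = 8 (mod 13).
  i = 2 (α = 10): (10−11)(10−8)(10−2)(10−6) = (−1)·2·8·4 = −64 ≡ 1, so v_2 = 1^{−1} = 1 (mod 13).
  i = 3 (α = 8): (8−11)(8−10)(8−2)(8−6) = (−3)·(−2)·6·2 = 72 ≡ 7, so v_3 = 7^{−1} = 2 (mod 13).
  i = 4 (α = 2): (2−11)(2−10)(2−8)(2−6) = (−9)·(−8)·(−6)·(−4) = 1728 ≡ 12, so v_4 = 12^{−1} = 12 (mod 13).
  i = 5 (α = 6): (6−11)(6−10)(6−8)(6−2) = (−5)·(−4)·(−2)·4 = −160 ≡ 9, so v_5 = 9^{−1} = 3 (mod 13).
  v = [8, 1, 2, 12, 3].
Step 2: syndromes of r = [7, 12, 11, 0, 6] (all sums mod 13).
  S_0 = Σ v_i r_i = 8·7 + 1·12 + 2·11 + 12·0 + 3·6 = 108 ≡ 4.
  S_1 = Σ v_i α_i r_i = 8·11·7 + 1·10·12 + 2·8·11 + 12·2·0 + 3·6·6 = 1020 ≡ 6.
  α_i^2 mod 13 = [4, 9, 12, 4, 10].
  S_2 = Σ v_i α_i^2 r_i = 8·4·7 + 1·9·12 + 2·12·11 + 12·4·0 + 3·10·6 = 776 ≡ 9.
  S = (4, 6, 9) ≠ 0, so r is not a codeword (an error is present).
Step 3: locate the error. For a single error e at position i, S_ℓ = v_i·e·α_i^ℓ, so α_err = S_1/S_0.
  S_0^{−1} = 4^{−1} = 10 (mod 13), so α_err = 6·10 = 60 ≡ 8 = α_3. Error position i = 3.
  Consistency check: S_2/S_1 = 9·11 = 99 ≡ 8 = α_err ✓ (single-error assumption holds).
Step 4: error magnitude e = S_0/v_3 = S_0·∏_{j≠3}(α_3 − α_j) = 4·7 = 28 ≡ 2 (mod 13).
Step 5: correct position 3: c_3 = r_3 − e = 11 − 2 ≡ 9 (mod 13). Hence c = [7, 12, 9, 0, 6].
  Check: interpolating c through the α_i gives m(x) = 10 + 8·x (degree < 2) with m(α_i) = c_i for every i, so c is indeed a codeword.


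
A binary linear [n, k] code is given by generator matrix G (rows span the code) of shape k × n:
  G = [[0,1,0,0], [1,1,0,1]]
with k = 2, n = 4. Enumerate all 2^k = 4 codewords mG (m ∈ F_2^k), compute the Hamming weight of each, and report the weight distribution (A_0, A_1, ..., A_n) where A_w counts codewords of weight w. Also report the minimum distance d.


Weight distribution: A_0 = 1, A_1 = 1, A_2 = 1, A_3 = 1. Minimum distance d = 1.

Enumerate all 2^2 = 4 messages m ∈ F_2^2.
For each, compute codeword c = mG in F_2^4, then tally its weight.
  m = 00 → c = 0000, weight = 0.
  m = 10 → c = 0100, weight = 1.
  m = 01 → c = 1101, weight = 3.
  m = 11 → c = 1001, weight = 2.
Tally weights:
  weight 0: 1 codewords.
  weight 1: 1 codewords.
  weight 2: 1 codewords.
  weight 3: 1 codewords.
Minimum distance d = smallest w > 0 with A_w > 0 = 1.
Sanity: Σ A_w = 4 = 2^2 = 4 ✓.


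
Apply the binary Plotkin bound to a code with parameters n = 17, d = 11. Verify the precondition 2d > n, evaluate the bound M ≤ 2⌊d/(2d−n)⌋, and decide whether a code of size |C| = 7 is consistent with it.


Plotkin bound M ≤ 4; given |C| = 7 > bound (violated).

Check applicability: 2d = 22, n = 17.
2d − n = 5 > 0, so Plotkin applies.
Compute d/(2d−n) = 11/5 ≈ 2.2000.
⌊d/(2d−n)⌋ = 2.
Plotkin bound: M ≤ 2·2 = 4.
Given |C| = 7, check: VIOLATED.
This |C| is above the Plotkin bound, so no binary code with n = 17, d = 11 and 7 codewords exists.
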